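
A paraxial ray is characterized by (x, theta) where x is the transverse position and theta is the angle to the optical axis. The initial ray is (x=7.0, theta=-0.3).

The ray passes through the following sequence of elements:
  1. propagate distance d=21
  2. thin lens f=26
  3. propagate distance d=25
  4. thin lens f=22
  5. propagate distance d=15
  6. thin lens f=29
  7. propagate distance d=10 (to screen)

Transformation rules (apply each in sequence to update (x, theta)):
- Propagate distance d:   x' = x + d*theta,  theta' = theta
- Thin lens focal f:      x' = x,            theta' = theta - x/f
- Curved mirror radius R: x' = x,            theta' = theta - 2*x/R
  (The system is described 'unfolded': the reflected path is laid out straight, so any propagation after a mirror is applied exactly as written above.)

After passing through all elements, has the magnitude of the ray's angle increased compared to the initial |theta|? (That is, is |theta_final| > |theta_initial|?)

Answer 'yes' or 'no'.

Initial: x=7.0000 theta=-0.3000
After 1 (propagate distance d=21): x=0.7000 theta=-0.3000
After 2 (thin lens f=26): x=0.7000 theta=-17/52 (≈-0.3269)
After 3 (propagate distance d=25): x=-1943/260 (≈-7.4731) theta=-17/52 (≈-0.3269)
After 4 (thin lens f=22): x=-1943/260 (≈-7.4731) theta=73/5720 (≈0.0128)
After 5 (propagate distance d=15): x=-41651/5720 (≈-7.2816) theta=73/5720 (≈0.0128)
After 6 (thin lens f=29): x=-41651/5720 (≈-7.2816) theta=5471/20735 (≈0.2639)
After 7 (propagate distance d=10 (to screen)): x=-770199/165880 (≈-4.6431) theta=5471/20735 (≈0.2639)
|theta_initial|=0.3000 |theta_final|=5471/20735 (≈0.2639) -> not increased

Answer: no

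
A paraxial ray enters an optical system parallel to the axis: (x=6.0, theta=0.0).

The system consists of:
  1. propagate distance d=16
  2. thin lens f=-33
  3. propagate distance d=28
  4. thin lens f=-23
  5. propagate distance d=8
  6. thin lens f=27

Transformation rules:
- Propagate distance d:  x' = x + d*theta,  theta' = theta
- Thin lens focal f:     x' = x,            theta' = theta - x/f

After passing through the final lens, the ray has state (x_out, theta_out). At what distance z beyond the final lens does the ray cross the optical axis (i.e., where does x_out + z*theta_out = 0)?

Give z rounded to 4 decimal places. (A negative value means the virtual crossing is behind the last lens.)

Answer: -290.2850

Derivation:
Initial: x=6.0000 theta=0.0000
After 1 (propagate distance d=16): x=6.0000 theta=0.0000
After 2 (thin lens f=-33): x=6.0000 theta=2/11 (≈0.1818)
After 3 (propagate distance d=28): x=122/11 (≈11.0909) theta=2/11 (≈0.1818)
After 4 (thin lens f=-23): x=122/11 (≈11.0909) theta=168/253 (≈0.6640)
After 5 (propagate distance d=8): x=4150/253 (≈16.4032) theta=168/253 (≈0.6640)
After 6 (thin lens f=27): x=4150/253 (≈16.4032) theta=386/6831 (≈0.0565)
z_focus = -x_out/theta_out = -(4150/253)/(386/6831) = -56025/193 ≈ -290.2850
Rounded to 4 decimal places: z = -290.2850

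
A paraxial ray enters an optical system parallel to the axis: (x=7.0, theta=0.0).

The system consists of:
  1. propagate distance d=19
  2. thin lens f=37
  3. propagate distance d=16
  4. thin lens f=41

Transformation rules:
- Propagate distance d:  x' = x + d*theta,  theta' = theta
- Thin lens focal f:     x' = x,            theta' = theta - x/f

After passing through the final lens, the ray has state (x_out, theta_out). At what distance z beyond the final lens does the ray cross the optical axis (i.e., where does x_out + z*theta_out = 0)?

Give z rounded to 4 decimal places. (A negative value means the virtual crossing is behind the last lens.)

Initial: x=7.0000 theta=0.0000
After 1 (propagate distance d=19): x=7.0000 theta=0.0000
After 2 (thin lens f=37): x=7.0000 theta=-7/37 (≈-0.1892)
After 3 (propagate distance d=16): x=147/37 (≈3.9730) theta=-7/37 (≈-0.1892)
After 4 (thin lens f=41): x=147/37 (≈3.9730) theta=-434/1517 (≈-0.2861)
z_focus = -x_out/theta_out = -(147/37)/(-434/1517) = 861/62 ≈ 13.8871
Rounded to 4 decimal places: z = 13.8871

Answer: 13.8871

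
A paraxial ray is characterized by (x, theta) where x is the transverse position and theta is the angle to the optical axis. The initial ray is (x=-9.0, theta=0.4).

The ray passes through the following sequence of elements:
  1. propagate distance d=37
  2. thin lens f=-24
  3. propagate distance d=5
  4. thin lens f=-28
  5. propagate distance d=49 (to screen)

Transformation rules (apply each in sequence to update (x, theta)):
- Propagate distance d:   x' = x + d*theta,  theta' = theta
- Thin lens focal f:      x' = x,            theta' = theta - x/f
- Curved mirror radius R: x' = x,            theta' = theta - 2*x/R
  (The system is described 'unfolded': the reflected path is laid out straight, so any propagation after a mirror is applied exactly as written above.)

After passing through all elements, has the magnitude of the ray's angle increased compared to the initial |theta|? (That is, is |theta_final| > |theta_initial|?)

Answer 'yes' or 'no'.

Answer: yes

Derivation:
Initial: x=-9.0000 theta=0.4000
After 1 (propagate distance d=37): x=5.8000 theta=0.4000
After 2 (thin lens f=-24): x=5.8000 theta=77/120 (≈0.6417)
After 3 (propagate distance d=5): x=1081/120 (≈9.0083) theta=77/120 (≈0.6417)
After 4 (thin lens f=-28): x=1081/120 (≈9.0083) theta=1079/1120 (≈0.9634)
After 5 (propagate distance d=49 (to screen)): x=26983/480 (≈56.2146) theta=1079/1120 (≈0.9634)
|theta_initial|=0.4000 |theta_final|=1079/1120 (≈0.9634) -> increased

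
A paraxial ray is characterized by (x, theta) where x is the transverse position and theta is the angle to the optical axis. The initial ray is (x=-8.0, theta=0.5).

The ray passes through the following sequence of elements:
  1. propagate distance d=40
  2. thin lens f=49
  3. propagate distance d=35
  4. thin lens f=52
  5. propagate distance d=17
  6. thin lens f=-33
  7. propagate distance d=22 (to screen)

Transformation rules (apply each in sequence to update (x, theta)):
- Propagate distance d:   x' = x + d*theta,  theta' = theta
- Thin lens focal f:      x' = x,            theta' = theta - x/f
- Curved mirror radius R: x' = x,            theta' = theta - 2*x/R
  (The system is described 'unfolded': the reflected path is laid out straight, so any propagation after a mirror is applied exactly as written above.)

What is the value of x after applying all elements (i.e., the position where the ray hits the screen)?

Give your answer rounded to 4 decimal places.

Answer: 27.4633

Derivation:
Initial: x=-8.0000 theta=0.5000
After 1 (propagate distance d=40): x=12.0000 theta=0.5000
After 2 (thin lens f=49): x=12.0000 theta=25/98 (≈0.2551)
After 3 (propagate distance d=35): x=293/14 (≈20.9286) theta=25/98 (≈0.2551)
After 4 (thin lens f=52): x=293/14 (≈20.9286) theta=-751/5096 (≈-0.1474)
After 5 (propagate distance d=17): x=93885/5096 (≈18.4233) theta=-751/5096 (≈-0.1474)
After 6 (thin lens f=-33): x=93885/5096 (≈18.4233) theta=1047/2548 (≈0.4109)
After 7 (propagate distance d=22 (to screen)): x=139953/5096 (≈27.4633) theta=1047/2548 (≈0.4109)
Rounded to 4 decimal places: x = 27.4633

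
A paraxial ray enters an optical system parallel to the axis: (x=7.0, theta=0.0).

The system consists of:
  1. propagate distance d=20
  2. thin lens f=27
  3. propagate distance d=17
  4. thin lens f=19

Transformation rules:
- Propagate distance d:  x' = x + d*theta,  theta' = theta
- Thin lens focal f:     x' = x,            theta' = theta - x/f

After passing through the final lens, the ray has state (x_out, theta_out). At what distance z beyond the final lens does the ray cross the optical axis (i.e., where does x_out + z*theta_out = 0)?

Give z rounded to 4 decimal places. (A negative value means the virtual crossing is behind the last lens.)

Answer: 6.5517

Derivation:
Initial: x=7.0000 theta=0.0000
After 1 (propagate distance d=20): x=7.0000 theta=0.0000
After 2 (thin lens f=27): x=7.0000 theta=-7/27 (≈-0.2593)
After 3 (propagate distance d=17): x=70/27 (≈2.5926) theta=-7/27 (≈-0.2593)
After 4 (thin lens f=19): x=70/27 (≈2.5926) theta=-203/513 (≈-0.3957)
z_focus = -x_out/theta_out = -(70/27)/(-203/513) = 190/29 ≈ 6.5517
Rounded to 4 decimal places: z = 6.5517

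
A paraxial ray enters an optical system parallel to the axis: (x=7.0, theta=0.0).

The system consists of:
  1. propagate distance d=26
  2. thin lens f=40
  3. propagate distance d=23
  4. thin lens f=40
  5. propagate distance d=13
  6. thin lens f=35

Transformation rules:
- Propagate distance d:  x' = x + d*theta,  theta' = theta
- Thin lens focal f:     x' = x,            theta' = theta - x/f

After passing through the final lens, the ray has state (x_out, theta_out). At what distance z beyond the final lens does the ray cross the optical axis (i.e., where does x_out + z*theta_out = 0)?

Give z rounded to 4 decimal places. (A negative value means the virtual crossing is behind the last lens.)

Initial: x=7.0000 theta=0.0000
After 1 (propagate distance d=26): x=7.0000 theta=0.0000
After 2 (thin lens f=40): x=7.0000 theta=-0.1750
After 3 (propagate distance d=23): x=2.9750 theta=-0.1750
After 4 (thin lens f=40): x=2.9750 theta=-399/1600 (≈-0.2494)
After 5 (propagate distance d=13): x=-427/1600 (≈-0.2669) theta=-399/1600 (≈-0.2494)
After 6 (thin lens f=35): x=-427/1600 (≈-0.2669) theta=-967/4000 (≈-0.2418)
z_focus = -x_out/theta_out = -(-427/1600)/(-967/4000) = -2135/1934 ≈ -1.1039
Rounded to 4 decimal places: z = -1.1039

Answer: -1.1039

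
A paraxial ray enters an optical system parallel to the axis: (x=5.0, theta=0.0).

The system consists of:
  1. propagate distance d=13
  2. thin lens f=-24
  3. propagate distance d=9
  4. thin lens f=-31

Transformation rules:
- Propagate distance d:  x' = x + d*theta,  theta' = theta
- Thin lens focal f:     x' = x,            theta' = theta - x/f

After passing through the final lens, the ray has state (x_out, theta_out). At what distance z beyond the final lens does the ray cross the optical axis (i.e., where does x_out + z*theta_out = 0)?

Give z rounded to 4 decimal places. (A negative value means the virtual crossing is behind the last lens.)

Answer: -15.9844

Derivation:
Initial: x=5.0000 theta=0.0000
After 1 (propagate distance d=13): x=5.0000 theta=0.0000
After 2 (thin lens f=-24): x=5.0000 theta=5/24 (≈0.2083)
After 3 (propagate distance d=9): x=6.8750 theta=5/24 (≈0.2083)
After 4 (thin lens f=-31): x=6.8750 theta=40/93 (≈0.4301)
z_focus = -x_out/theta_out = -(6.8750)/(40/93) = -1023/64 ≈ -15.9844
Rounded to 4 decimal places: z = -15.9844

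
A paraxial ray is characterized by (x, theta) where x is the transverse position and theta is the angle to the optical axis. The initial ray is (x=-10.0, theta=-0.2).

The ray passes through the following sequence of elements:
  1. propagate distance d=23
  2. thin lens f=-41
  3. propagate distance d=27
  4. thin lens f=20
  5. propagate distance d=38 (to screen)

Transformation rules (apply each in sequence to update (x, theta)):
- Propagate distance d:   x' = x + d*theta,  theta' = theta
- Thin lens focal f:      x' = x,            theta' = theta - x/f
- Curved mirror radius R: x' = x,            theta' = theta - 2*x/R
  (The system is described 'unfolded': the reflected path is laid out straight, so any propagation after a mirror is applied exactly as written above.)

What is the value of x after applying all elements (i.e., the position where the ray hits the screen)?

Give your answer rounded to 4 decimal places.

Initial: x=-10.0000 theta=-0.2000
After 1 (propagate distance d=23): x=-14.6000 theta=-0.2000
After 2 (thin lens f=-41): x=-14.6000 theta=-114/205 (≈-0.5561)
After 3 (propagate distance d=27): x=-6071/205 (≈-29.6146) theta=-114/205 (≈-0.5561)
After 4 (thin lens f=20): x=-6071/205 (≈-29.6146) theta=3791/4100 (≈0.9246)
After 5 (propagate distance d=38 (to screen)): x=11319/2050 (≈5.5215) theta=3791/4100 (≈0.9246)
Rounded to 4 decimal places: x = 5.5215

Answer: 5.5215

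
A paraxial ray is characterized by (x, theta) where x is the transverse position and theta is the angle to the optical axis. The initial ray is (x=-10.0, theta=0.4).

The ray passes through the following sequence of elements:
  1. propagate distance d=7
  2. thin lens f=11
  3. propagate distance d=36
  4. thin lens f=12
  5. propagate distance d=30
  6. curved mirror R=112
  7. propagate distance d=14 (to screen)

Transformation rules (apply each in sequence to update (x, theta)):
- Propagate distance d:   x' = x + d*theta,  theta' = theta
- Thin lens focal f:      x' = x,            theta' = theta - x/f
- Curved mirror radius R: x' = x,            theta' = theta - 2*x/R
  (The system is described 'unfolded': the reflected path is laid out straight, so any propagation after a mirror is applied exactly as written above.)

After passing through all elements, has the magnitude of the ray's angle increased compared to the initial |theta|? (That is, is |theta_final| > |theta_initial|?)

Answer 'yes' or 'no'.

Initial: x=-10.0000 theta=0.4000
After 1 (propagate distance d=7): x=-7.2000 theta=0.4000
After 2 (thin lens f=11): x=-7.2000 theta=58/55 (≈1.0545)
After 3 (propagate distance d=36): x=1692/55 (≈30.7636) theta=58/55 (≈1.0545)
After 4 (thin lens f=12): x=1692/55 (≈30.7636) theta=-83/55 (≈-1.5091)
After 5 (propagate distance d=30): x=-798/55 (≈-14.5091) theta=-83/55 (≈-1.5091)
After 6 (curved mirror R=112): x=-798/55 (≈-14.5091) theta=-1.2500
After 7 (propagate distance d=14 (to screen)): x=-3521/110 (≈-32.0091) theta=-1.2500
|theta_initial|=0.4000 |theta_final|=1.2500 -> increased

Answer: yes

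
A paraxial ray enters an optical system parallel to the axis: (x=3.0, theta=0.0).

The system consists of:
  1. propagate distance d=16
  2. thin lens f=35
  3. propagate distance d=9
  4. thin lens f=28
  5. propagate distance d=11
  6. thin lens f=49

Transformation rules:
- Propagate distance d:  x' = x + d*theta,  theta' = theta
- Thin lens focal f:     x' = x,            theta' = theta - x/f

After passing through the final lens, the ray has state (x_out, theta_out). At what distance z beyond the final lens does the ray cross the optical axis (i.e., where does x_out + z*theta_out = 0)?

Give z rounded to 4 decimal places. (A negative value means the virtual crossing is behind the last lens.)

Answer: 2.3619

Derivation:
Initial: x=3.0000 theta=0.0000
After 1 (propagate distance d=16): x=3.0000 theta=0.0000
After 2 (thin lens f=35): x=3.0000 theta=-3/35 (≈-0.0857)
After 3 (propagate distance d=9): x=78/35 (≈2.2286) theta=-3/35 (≈-0.0857)
After 4 (thin lens f=28): x=78/35 (≈2.2286) theta=-81/490 (≈-0.1653)
After 5 (propagate distance d=11): x=201/490 (≈0.4102) theta=-81/490 (≈-0.1653)
After 6 (thin lens f=49): x=201/490 (≈0.4102) theta=-417/2401 (≈-0.1737)
z_focus = -x_out/theta_out = -(201/490)/(-417/2401) = 3283/1390 ≈ 2.3619
Rounded to 4 decimal places: z = 2.3619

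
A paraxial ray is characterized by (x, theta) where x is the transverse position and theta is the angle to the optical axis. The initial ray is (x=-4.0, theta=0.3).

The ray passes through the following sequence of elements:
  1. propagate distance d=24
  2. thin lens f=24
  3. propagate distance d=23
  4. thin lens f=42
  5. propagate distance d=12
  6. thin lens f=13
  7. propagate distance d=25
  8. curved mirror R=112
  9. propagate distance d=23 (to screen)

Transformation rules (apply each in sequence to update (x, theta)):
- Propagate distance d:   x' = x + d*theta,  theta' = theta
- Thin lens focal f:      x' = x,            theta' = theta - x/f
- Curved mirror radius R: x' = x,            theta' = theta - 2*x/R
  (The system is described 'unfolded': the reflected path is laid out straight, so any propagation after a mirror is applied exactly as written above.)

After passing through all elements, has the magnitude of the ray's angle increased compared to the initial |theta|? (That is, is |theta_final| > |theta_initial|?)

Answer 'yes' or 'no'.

Initial: x=-4.0000 theta=0.3000
After 1 (propagate distance d=24): x=3.2000 theta=0.3000
After 2 (thin lens f=24): x=3.2000 theta=1/6 (≈0.1667)
After 3 (propagate distance d=23): x=211/30 (≈7.0333) theta=1/6 (≈0.1667)
After 4 (thin lens f=42): x=211/30 (≈7.0333) theta=-1/1260 (≈-0.0008)
After 5 (propagate distance d=12): x=295/42 (≈7.0238) theta=-1/1260 (≈-0.0008)
After 6 (thin lens f=13): x=295/42 (≈7.0238) theta=-8863/16380 (≈-0.5411)
After 7 (propagate distance d=25): x=-21305/3276 (≈-6.5034) theta=-8863/16380 (≈-0.5411)
After 8 (curved mirror R=112): x=-21305/3276 (≈-6.5034) theta=-389803/917280 (≈-0.4250)
After 9 (propagate distance d=23 (to screen)): x=-14930869/917280 (≈-16.2773) theta=-389803/917280 (≈-0.4250)
|theta_initial|=0.3000 |theta_final|=389803/917280 (≈0.4250) -> increased

Answer: yes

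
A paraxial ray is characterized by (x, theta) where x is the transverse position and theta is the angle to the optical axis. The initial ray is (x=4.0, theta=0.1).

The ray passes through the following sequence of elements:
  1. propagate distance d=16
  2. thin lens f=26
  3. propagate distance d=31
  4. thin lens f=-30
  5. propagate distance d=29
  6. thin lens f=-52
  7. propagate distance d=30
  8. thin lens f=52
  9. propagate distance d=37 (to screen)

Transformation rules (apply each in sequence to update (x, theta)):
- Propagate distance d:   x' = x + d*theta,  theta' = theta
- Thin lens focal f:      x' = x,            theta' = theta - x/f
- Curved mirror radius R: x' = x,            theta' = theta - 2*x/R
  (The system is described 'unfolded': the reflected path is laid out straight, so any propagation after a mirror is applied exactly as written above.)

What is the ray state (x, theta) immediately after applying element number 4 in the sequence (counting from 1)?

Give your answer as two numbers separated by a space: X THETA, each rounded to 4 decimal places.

Answer: 2.0231 -0.0479

Derivation:
Initial: x=4.0000 theta=0.1000
After 1 (propagate distance d=16): x=5.6000 theta=0.1000
After 2 (thin lens f=26): x=5.6000 theta=-3/26 (≈-0.1154)
After 3 (propagate distance d=31): x=263/130 (≈2.0231) theta=-3/26 (≈-0.1154)
After 4 (thin lens f=-30): x=263/130 (≈2.0231) theta=-187/3900 (≈-0.0479)
Rounded to 4 decimal places: x = 2.0231, theta = -0.0479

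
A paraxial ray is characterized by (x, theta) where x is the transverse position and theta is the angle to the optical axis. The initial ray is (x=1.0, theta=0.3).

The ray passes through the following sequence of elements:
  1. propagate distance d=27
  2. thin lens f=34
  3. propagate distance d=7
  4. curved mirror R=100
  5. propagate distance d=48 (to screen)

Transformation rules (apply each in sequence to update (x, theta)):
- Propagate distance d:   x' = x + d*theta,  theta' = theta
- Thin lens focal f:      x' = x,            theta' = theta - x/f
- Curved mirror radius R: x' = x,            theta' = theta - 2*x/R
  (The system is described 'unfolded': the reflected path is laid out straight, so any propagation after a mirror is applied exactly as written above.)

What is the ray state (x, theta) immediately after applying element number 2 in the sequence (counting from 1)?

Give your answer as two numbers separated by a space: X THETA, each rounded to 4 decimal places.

Answer: 9.1000 0.0324

Derivation:
Initial: x=1.0000 theta=0.3000
After 1 (propagate distance d=27): x=9.1000 theta=0.3000
After 2 (thin lens f=34): x=9.1000 theta=11/340 (≈0.0324)
Rounded to 4 decimal places: x = 9.1000, theta = 0.0324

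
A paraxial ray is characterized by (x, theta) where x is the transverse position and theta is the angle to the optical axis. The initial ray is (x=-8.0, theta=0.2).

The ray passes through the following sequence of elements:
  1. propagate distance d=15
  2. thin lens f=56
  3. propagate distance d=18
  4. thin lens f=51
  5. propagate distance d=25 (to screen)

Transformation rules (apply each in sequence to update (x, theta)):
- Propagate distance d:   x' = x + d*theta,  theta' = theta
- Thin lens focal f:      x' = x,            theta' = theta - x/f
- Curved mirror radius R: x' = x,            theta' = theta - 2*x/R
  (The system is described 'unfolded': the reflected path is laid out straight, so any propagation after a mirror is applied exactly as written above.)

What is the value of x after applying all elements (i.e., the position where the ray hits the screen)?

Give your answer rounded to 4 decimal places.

Initial: x=-8.0000 theta=0.2000
After 1 (propagate distance d=15): x=-5.0000 theta=0.2000
After 2 (thin lens f=56): x=-5.0000 theta=81/280 (≈0.2893)
After 3 (propagate distance d=18): x=29/140 (≈0.2071) theta=81/280 (≈0.2893)
After 4 (thin lens f=51): x=29/140 (≈0.2071) theta=4073/14280 (≈0.2852)
After 5 (propagate distance d=25 (to screen)): x=14969/2040 (≈7.3377) theta=4073/14280 (≈0.2852)
Rounded to 4 decimal places: x = 7.3377

Answer: 7.3377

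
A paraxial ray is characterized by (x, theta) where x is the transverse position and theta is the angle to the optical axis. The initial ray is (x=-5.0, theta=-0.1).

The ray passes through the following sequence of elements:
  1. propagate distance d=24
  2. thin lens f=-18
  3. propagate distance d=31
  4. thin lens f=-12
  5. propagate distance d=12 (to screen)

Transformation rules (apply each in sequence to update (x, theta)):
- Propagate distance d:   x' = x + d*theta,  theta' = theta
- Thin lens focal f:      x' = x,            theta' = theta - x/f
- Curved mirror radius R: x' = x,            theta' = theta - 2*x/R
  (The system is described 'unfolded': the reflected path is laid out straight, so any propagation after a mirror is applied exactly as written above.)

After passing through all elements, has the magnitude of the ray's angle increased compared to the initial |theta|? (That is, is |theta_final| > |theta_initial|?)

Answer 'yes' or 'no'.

Answer: yes

Derivation:
Initial: x=-5.0000 theta=-0.1000
After 1 (propagate distance d=24): x=-7.4000 theta=-0.1000
After 2 (thin lens f=-18): x=-7.4000 theta=-23/45 (≈-0.5111)
After 3 (propagate distance d=31): x=-1046/45 (≈-23.2444) theta=-23/45 (≈-0.5111)
After 4 (thin lens f=-12): x=-1046/45 (≈-23.2444) theta=-661/270 (≈-2.4481)
After 5 (propagate distance d=12 (to screen)): x=-2368/45 (≈-52.6222) theta=-661/270 (≈-2.4481)
|theta_initial|=0.1000 |theta_final|=661/270 (≈2.4481) -> increased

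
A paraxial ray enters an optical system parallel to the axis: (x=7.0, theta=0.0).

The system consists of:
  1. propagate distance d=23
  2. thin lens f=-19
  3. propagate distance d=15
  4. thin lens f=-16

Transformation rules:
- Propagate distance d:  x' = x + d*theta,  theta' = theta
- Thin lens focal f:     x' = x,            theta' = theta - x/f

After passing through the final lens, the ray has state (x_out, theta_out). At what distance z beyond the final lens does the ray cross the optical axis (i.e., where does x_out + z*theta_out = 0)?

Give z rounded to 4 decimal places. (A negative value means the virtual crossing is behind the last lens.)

Initial: x=7.0000 theta=0.0000
After 1 (propagate distance d=23): x=7.0000 theta=0.0000
After 2 (thin lens f=-19): x=7.0000 theta=7/19 (≈0.3684)
After 3 (propagate distance d=15): x=238/19 (≈12.5263) theta=7/19 (≈0.3684)
After 4 (thin lens f=-16): x=238/19 (≈12.5263) theta=175/152 (≈1.1513)
z_focus = -x_out/theta_out = -(238/19)/(175/152) = -10.8800
Rounded to 4 decimal places: z = -10.8800

Answer: -10.8800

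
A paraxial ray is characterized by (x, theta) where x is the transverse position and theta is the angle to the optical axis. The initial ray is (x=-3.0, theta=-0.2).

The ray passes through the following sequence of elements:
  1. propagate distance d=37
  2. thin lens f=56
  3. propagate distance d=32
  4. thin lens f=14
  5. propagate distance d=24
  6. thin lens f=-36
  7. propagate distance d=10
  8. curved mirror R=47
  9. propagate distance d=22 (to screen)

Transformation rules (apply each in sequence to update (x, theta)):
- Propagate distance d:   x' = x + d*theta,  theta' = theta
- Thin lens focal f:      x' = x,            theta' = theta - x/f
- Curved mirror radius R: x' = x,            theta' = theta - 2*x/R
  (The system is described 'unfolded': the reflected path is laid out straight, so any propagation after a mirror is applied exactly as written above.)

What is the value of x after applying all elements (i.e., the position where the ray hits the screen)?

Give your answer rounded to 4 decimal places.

Initial: x=-3.0000 theta=-0.2000
After 1 (propagate distance d=37): x=-10.4000 theta=-0.2000
After 2 (thin lens f=56): x=-10.4000 theta=-1/70 (≈-0.0143)
After 3 (propagate distance d=32): x=-76/7 (≈-10.8571) theta=-1/70 (≈-0.0143)
After 4 (thin lens f=14): x=-76/7 (≈-10.8571) theta=373/490 (≈0.7612)
After 5 (propagate distance d=24): x=1816/245 (≈7.4122) theta=373/490 (≈0.7612)
After 6 (thin lens f=-36): x=1816/245 (≈7.4122) theta=853/882 (≈0.9671)
After 7 (propagate distance d=10): x=37669/2205 (≈17.0834) theta=853/882 (≈0.9671)
After 8 (curved mirror R=47): x=37669/2205 (≈17.0834) theta=5531/23030 (≈0.2402)
After 9 (propagate distance d=22 (to screen)): x=2318012/103635 (≈22.3671) theta=5531/23030 (≈0.2402)
Rounded to 4 decimal places: x = 22.3671

Answer: 22.3671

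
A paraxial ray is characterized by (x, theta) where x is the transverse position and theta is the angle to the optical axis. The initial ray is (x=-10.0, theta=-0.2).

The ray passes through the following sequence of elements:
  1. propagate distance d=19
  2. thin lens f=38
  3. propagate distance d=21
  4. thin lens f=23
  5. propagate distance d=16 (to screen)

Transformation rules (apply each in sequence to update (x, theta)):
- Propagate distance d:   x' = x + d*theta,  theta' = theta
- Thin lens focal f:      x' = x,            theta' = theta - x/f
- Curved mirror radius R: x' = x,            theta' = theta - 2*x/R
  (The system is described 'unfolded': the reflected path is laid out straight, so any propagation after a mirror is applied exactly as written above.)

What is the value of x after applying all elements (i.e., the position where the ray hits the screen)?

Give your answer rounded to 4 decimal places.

Initial: x=-10.0000 theta=-0.2000
After 1 (propagate distance d=19): x=-13.8000 theta=-0.2000
After 2 (thin lens f=38): x=-13.8000 theta=31/190 (≈0.1632)
After 3 (propagate distance d=21): x=-1971/190 (≈-10.3737) theta=31/190 (≈0.1632)
After 4 (thin lens f=23): x=-1971/190 (≈-10.3737) theta=1342/2185 (≈0.6142)
After 5 (propagate distance d=16 (to screen)): x=-2389/4370 (≈-0.5467) theta=1342/2185 (≈0.6142)
Rounded to 4 decimal places: x = -0.5467

Answer: -0.5467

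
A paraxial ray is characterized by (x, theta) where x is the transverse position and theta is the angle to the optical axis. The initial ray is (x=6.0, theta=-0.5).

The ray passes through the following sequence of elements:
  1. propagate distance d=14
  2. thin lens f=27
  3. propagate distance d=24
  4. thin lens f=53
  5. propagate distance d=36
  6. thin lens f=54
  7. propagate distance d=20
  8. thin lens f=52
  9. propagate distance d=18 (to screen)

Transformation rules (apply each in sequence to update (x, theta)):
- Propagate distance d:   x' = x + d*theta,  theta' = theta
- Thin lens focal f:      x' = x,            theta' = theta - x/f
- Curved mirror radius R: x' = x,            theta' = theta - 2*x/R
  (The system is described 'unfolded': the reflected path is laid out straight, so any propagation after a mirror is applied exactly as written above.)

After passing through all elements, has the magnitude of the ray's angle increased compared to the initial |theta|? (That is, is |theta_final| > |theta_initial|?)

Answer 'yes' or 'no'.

Initial: x=6.0000 theta=-0.5000
After 1 (propagate distance d=14): x=-1.0000 theta=-0.5000
After 2 (thin lens f=27): x=-1.0000 theta=-25/54 (≈-0.4630)
After 3 (propagate distance d=24): x=-109/9 (≈-12.1111) theta=-25/54 (≈-0.4630)
After 4 (thin lens f=53): x=-109/9 (≈-12.1111) theta=-671/2862 (≈-0.2345)
After 5 (propagate distance d=36): x=-9803/477 (≈-20.5514) theta=-671/2862 (≈-0.2345)
After 6 (thin lens f=54): x=-9803/477 (≈-20.5514) theta=1882/12879 (≈0.1461)
After 7 (propagate distance d=20): x=-227041/12879 (≈-17.6288) theta=1882/12879 (≈0.1461)
After 8 (thin lens f=52): x=-227041/12879 (≈-17.6288) theta=324905/669708 (≈0.4851)
After 9 (propagate distance d=18 (to screen)): x=-2978921/334854 (≈-8.8962) theta=324905/669708 (≈0.4851)
|theta_initial|=0.5000 |theta_final|=324905/669708 (≈0.4851) -> not increased

Answer: no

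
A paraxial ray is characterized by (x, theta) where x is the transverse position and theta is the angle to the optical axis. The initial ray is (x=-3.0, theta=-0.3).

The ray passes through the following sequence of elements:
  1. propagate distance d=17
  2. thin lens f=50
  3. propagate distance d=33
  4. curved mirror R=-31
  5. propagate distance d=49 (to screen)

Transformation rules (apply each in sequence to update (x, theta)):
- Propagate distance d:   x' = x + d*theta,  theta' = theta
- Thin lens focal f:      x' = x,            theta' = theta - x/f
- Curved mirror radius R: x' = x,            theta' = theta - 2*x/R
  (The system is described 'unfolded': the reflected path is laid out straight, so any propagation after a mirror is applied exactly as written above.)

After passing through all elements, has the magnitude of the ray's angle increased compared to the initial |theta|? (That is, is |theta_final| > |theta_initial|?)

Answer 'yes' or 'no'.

Answer: yes

Derivation:
Initial: x=-3.0000 theta=-0.3000
After 1 (propagate distance d=17): x=-8.1000 theta=-0.3000
After 2 (thin lens f=50): x=-8.1000 theta=-0.1380
After 3 (propagate distance d=33): x=-12.6540 theta=-0.1380
After 4 (curved mirror R=-31): x=-12.6540 theta=-14793/15500 (≈-0.9544)
After 5 (propagate distance d=49 (to screen)): x=-460497/7750 (≈-59.4190) theta=-14793/15500 (≈-0.9544)
|theta_initial|=0.3000 |theta_final|=14793/15500 (≈0.9544) -> increased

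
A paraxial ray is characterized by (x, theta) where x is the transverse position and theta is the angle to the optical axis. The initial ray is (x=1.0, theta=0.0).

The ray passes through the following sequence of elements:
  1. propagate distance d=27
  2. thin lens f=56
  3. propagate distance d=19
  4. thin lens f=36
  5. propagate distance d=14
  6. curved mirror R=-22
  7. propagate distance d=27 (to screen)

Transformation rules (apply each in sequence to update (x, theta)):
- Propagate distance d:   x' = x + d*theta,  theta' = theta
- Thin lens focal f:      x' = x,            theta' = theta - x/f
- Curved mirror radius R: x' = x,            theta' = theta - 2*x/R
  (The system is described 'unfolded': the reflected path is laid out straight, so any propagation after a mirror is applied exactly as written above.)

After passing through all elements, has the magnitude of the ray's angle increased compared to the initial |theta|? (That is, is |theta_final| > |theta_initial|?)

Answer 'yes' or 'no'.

Answer: yes

Derivation:
Initial: x=1.0000 theta=0.0000
After 1 (propagate distance d=27): x=1.0000 theta=0.0000
After 2 (thin lens f=56): x=1.0000 theta=-1/56 (≈-0.0179)
After 3 (propagate distance d=19): x=37/56 (≈0.6607) theta=-1/56 (≈-0.0179)
After 4 (thin lens f=36): x=37/56 (≈0.6607) theta=-73/2016 (≈-0.0362)
After 5 (propagate distance d=14): x=155/1008 (≈0.1538) theta=-73/2016 (≈-0.0362)
After 6 (curved mirror R=-22): x=155/1008 (≈0.1538) theta=-493/22176 (≈-0.0222)
After 7 (propagate distance d=27 (to screen)): x=-9901/22176 (≈-0.4465) theta=-493/22176 (≈-0.0222)
|theta_initial|=0.0000 |theta_final|=493/22176 (≈0.0222) -> increased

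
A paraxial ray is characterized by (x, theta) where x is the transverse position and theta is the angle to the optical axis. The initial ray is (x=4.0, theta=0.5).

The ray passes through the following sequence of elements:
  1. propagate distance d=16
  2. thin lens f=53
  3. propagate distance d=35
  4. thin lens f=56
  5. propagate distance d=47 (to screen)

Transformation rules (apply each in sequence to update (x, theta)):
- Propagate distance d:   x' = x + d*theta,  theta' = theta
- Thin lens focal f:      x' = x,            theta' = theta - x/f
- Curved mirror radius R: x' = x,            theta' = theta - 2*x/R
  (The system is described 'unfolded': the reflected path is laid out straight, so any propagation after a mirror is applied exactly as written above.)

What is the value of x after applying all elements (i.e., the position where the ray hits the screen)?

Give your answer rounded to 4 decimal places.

Answer: 16.3260

Derivation:
Initial: x=4.0000 theta=0.5000
After 1 (propagate distance d=16): x=12.0000 theta=0.5000
After 2 (thin lens f=53): x=12.0000 theta=29/106 (≈0.2736)
After 3 (propagate distance d=35): x=2287/106 (≈21.5755) theta=29/106 (≈0.2736)
After 4 (thin lens f=56): x=2287/106 (≈21.5755) theta=-663/5936 (≈-0.1117)
After 5 (propagate distance d=47 (to screen)): x=96911/5936 (≈16.3260) theta=-663/5936 (≈-0.1117)
Rounded to 4 decimal places: x = 16.3260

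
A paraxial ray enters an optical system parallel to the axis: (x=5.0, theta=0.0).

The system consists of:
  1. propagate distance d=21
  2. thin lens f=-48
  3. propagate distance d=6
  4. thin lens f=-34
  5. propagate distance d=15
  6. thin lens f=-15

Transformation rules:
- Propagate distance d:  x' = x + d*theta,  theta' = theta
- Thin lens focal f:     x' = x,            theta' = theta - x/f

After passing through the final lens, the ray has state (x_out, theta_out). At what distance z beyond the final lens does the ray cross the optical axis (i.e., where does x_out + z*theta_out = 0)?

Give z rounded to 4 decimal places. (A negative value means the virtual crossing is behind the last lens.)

Initial: x=5.0000 theta=0.0000
After 1 (propagate distance d=21): x=5.0000 theta=0.0000
After 2 (thin lens f=-48): x=5.0000 theta=5/48 (≈0.1042)
After 3 (propagate distance d=6): x=5.6250 theta=5/48 (≈0.1042)
After 4 (thin lens f=-34): x=5.6250 theta=55/204 (≈0.2696)
After 5 (propagate distance d=15): x=1315/136 (≈9.6691) theta=55/204 (≈0.2696)
After 6 (thin lens f=-15): x=1315/136 (≈9.6691) theta=373/408 (≈0.9142)
z_focus = -x_out/theta_out = -(1315/136)/(373/408) = -3945/373 ≈ -10.5764
Rounded to 4 decimal places: z = -10.5764

Answer: -10.5764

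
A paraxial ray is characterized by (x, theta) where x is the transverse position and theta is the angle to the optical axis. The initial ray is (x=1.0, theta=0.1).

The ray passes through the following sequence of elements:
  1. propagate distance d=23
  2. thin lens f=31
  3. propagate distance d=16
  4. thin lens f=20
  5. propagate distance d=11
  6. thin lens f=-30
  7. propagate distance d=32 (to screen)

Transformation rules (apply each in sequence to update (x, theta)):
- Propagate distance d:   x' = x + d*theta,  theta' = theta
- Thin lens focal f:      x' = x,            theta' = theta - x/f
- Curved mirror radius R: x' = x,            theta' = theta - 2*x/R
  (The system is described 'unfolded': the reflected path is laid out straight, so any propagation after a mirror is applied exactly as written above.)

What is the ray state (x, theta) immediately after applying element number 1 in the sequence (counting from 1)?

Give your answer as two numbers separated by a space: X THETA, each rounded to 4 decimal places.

Initial: x=1.0000 theta=0.1000
After 1 (propagate distance d=23): x=3.3000 theta=0.1000
Rounded to 4 decimal places: x = 3.3000, theta = 0.1000

Answer: 3.3000 0.1000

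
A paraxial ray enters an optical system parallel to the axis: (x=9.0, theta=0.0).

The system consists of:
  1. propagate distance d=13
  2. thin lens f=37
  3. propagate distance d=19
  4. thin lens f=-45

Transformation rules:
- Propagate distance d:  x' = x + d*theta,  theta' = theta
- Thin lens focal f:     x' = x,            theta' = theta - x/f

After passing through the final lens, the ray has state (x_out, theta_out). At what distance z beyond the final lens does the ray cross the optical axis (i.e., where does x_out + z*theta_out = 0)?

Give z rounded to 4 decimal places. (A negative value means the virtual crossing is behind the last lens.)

Answer: 30.0000

Derivation:
Initial: x=9.0000 theta=0.0000
After 1 (propagate distance d=13): x=9.0000 theta=0.0000
After 2 (thin lens f=37): x=9.0000 theta=-9/37 (≈-0.2432)
After 3 (propagate distance d=19): x=162/37 (≈4.3784) theta=-9/37 (≈-0.2432)
After 4 (thin lens f=-45): x=162/37 (≈4.3784) theta=-27/185 (≈-0.1459)
z_focus = -x_out/theta_out = -(162/37)/(-27/185) = 30.0000
Rounded to 4 decimal places: z = 30.0000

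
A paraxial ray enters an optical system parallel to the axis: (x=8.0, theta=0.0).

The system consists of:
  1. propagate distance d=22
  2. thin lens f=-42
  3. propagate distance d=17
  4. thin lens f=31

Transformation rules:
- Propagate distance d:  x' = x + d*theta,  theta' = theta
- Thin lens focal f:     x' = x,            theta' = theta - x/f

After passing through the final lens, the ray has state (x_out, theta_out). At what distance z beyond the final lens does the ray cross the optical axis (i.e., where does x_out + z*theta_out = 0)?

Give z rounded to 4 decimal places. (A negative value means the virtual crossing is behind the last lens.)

Initial: x=8.0000 theta=0.0000
After 1 (propagate distance d=22): x=8.0000 theta=0.0000
After 2 (thin lens f=-42): x=8.0000 theta=4/21 (≈0.1905)
After 3 (propagate distance d=17): x=236/21 (≈11.2381) theta=4/21 (≈0.1905)
After 4 (thin lens f=31): x=236/21 (≈11.2381) theta=-16/93 (≈-0.1720)
z_focus = -x_out/theta_out = -(236/21)/(-16/93) = 1829/28 ≈ 65.3214
Rounded to 4 decimal places: z = 65.3214

Answer: 65.3214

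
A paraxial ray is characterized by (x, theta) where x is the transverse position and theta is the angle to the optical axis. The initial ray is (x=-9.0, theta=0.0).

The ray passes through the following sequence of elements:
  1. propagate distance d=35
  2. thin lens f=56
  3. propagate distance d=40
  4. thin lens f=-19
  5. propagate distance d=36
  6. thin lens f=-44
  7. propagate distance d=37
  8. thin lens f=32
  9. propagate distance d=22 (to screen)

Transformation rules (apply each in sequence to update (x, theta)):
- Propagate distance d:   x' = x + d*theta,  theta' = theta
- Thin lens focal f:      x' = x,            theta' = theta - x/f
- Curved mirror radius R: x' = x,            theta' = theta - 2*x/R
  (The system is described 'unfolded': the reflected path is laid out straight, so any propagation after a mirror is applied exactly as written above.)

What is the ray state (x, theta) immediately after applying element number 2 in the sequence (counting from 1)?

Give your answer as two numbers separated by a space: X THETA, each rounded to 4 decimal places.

Answer: -9.0000 0.1607

Derivation:
Initial: x=-9.0000 theta=0.0000
After 1 (propagate distance d=35): x=-9.0000 theta=0.0000
After 2 (thin lens f=56): x=-9.0000 theta=9/56 (≈0.1607)
Rounded to 4 decimal places: x = -9.0000, theta = 0.1607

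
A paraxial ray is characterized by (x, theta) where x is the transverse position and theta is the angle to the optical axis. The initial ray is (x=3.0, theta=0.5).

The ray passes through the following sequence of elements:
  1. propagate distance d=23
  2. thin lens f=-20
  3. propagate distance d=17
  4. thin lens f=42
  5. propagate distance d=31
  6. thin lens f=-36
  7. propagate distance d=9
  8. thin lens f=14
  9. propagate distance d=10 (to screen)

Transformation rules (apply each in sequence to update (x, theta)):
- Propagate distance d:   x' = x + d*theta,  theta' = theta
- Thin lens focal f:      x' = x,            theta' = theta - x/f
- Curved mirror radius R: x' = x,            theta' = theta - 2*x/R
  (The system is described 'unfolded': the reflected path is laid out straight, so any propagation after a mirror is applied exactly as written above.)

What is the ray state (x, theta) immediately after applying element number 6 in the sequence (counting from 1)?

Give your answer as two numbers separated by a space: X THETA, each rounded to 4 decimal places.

Answer: 47.2268 1.6958

Derivation:
Initial: x=3.0000 theta=0.5000
After 1 (propagate distance d=23): x=14.5000 theta=0.5000
After 2 (thin lens f=-20): x=14.5000 theta=1.2250
After 3 (propagate distance d=17): x=35.3250 theta=1.2250
After 4 (thin lens f=42): x=35.3250 theta=43/112 (≈0.3839)
After 5 (propagate distance d=31): x=26447/560 (≈47.2268) theta=43/112 (≈0.3839)
After 6 (thin lens f=-36): x=26447/560 (≈47.2268) theta=34187/20160 (≈1.6958)
Rounded to 4 decimal places: x = 47.2268, theta = 1.6958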